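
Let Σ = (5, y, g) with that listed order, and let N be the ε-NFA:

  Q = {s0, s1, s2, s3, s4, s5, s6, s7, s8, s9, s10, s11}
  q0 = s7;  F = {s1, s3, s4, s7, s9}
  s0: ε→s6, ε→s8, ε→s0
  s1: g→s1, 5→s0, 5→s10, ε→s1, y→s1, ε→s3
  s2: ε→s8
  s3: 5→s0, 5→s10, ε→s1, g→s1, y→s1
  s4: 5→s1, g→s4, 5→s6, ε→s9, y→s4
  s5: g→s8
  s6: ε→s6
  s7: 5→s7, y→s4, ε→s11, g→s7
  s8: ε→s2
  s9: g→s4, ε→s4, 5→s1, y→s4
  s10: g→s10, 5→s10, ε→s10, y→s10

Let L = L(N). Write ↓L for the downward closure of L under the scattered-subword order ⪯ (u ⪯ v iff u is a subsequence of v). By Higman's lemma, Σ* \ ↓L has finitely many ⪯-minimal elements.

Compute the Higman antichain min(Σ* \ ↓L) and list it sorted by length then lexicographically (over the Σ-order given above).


Antichain: [y55].

|Q|=12, |F|=5, |δ|=35 (13 ε).
min D↑ (4 st, q0=0, F={3}): 0:5→0,y→1,g→0 1:5→2,y→1,g→1 2:5→3,y→2,g→2 3:5→3,y→3,g→3.
'y55': |S_i|=[11, 9, 7, 5] end={s0,s10,s2,s6,s8} rej; 3/3 del acc.
1 obstructions.


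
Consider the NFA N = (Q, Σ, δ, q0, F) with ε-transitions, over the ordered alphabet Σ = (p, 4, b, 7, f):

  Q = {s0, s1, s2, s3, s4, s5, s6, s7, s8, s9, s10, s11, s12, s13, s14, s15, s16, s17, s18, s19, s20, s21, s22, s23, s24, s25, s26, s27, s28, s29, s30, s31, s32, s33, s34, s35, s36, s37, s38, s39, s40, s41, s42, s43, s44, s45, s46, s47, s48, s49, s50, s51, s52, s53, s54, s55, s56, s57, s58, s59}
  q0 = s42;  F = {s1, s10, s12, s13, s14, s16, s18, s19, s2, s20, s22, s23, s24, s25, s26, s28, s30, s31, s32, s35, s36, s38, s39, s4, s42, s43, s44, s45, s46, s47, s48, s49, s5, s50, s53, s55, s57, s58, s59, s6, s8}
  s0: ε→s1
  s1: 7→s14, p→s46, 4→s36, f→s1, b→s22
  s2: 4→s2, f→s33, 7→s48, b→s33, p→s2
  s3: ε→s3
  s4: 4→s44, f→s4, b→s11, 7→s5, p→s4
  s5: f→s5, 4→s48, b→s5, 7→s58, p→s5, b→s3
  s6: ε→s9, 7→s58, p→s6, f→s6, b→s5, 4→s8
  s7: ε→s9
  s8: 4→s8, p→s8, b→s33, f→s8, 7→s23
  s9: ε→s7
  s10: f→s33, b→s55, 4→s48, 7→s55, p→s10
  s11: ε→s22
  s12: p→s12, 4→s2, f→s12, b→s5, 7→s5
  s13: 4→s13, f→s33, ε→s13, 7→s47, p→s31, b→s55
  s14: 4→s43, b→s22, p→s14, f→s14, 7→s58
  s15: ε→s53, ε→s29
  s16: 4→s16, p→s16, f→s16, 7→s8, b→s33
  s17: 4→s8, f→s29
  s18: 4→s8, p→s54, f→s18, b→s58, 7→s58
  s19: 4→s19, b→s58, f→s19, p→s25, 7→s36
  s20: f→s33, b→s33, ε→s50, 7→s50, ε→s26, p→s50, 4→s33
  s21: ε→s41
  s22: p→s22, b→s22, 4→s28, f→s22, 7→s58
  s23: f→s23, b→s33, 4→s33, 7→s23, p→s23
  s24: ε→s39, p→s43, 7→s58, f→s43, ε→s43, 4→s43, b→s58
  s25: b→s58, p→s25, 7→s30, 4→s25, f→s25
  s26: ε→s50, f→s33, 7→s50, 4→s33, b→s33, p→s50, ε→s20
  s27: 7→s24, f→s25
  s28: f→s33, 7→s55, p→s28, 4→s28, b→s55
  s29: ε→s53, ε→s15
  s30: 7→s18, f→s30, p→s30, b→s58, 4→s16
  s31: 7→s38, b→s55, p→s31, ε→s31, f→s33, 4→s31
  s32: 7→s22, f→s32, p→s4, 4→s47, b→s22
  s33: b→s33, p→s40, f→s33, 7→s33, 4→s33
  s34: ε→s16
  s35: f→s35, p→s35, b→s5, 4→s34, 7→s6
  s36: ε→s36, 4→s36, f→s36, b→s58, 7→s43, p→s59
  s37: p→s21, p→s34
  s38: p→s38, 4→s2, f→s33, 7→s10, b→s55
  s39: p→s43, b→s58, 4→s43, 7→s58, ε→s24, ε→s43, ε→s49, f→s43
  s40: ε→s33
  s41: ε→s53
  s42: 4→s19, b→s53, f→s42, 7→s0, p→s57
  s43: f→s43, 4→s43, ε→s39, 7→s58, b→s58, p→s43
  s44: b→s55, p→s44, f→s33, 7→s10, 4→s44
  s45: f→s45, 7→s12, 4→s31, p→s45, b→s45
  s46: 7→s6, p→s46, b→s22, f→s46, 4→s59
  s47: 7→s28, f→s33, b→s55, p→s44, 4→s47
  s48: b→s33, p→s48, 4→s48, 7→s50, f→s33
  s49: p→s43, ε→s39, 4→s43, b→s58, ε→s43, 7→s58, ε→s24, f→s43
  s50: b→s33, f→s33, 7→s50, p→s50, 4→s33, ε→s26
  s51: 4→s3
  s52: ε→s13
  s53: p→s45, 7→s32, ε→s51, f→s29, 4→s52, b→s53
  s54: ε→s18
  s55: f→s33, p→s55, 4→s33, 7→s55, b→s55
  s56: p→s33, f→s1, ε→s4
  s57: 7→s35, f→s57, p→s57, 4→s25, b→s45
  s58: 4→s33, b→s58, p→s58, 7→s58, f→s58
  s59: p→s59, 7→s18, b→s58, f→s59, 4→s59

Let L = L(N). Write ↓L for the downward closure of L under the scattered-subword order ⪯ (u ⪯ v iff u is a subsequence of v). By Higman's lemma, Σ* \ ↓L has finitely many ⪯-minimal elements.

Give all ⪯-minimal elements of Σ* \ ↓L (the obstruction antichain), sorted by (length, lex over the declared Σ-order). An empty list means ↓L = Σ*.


min(Σ*\↓L) = [4b4, b4f, p74b, 7b74, 7774].

|Q|=60, |F|=41, |δ|=255 (35 ε).
min D↑ (37 st, q0=0, F={21}): 0:p→1,4→2,b→3,7→4,f→0 1:p→1,4→5,b→6,7→7,f→1 2:p→5,4→2,b→8,7→9,f→2 3:p→6,4→10,b→3,7→11,f→3 4:p→12,4→9,b→13,7→14,f→4 5:p→5,4→5,b→8,7→15,f→5 6:p→6,4→16,b→6,7→17,f→6 7:p→7,4→18,b→19,7→20,f→7 8:p→8,4→21,b→8,7→8,f→8 9:p→22,4→9,b→8,7→23,f→9 10:p→16,4→10,b→24,7→25,f→21 11:p→26,4→25,b→13,7→13,f→11 12:p→12,4→22,b→13,7→20,f→12 13:p→13,4→27,b→13,7→8,f→13 14:p→14,4→23,b→13,7→8,f→14 15:p→15,4→18,b→8,7→28,f→15 16:p→16,4→16,b→24,7→29,f→21 17:p→17,4→30,b→19,7→19,f→17 18:p→18,4→18,b→21,7→31,f→18 19:p→19,4→32,b→19,7→8,f→19 20:p→20,4→31,b→19,7→8,f→20 21:p→21,4→21,b→21,7→21,f→21 22:p→22,4→22,b→8,7→28,f→22 23:p→23,4→23,b→8,7→8,f→23 24:p→24,4→21,b→24,7→24,f→21 25:p→33,4→25,b→24,7→27,f→21 26:p→26,4→33,b→13,7→19,f→26 27:p→27,4→27,b→24,7→24,f→21 28:p→28,4→31,b→8,7→8,f→28 29:p→29,4→30,b→24,7→34,f→21 30:p→30,4→30,b→21,7→32,f→21 31:p→31,4→31,b→21,7→35,f→31 32:p→32,4→32,b→21,7→36,f→21 33:p→33,4→33,b→24,7→34,f→21 34:p→34,4→32,b→24,7→24,f→21 35:p→35,4→21,b→21,7→35,f→35 36:p→36,4→21,b→21,7→36,f→21 [Hopcroft].
'4b4': run [54, 33, 4, 2] end={s33,s40} ∉↓L; 3/3 single-dels accept.
'b4f': |S_i|=[54, 29, 17, 2] end={s33,s40} rej; 3/3 deletions ∈↓L.
'p74b': run [54, 41, 25, 11, 2] end={s33,s40} — reject; 4/4 single-dels accept.
'7b74': |S_i|=[54, 42, 13, 7, 2] end={s33,s40} ∉↓L; 4/4 single-dels accept.
'7774': run [54, 42, 25, 8, 2] end={s33,s40} — reject; 4/4 single-dels accept.
5 obstructions.


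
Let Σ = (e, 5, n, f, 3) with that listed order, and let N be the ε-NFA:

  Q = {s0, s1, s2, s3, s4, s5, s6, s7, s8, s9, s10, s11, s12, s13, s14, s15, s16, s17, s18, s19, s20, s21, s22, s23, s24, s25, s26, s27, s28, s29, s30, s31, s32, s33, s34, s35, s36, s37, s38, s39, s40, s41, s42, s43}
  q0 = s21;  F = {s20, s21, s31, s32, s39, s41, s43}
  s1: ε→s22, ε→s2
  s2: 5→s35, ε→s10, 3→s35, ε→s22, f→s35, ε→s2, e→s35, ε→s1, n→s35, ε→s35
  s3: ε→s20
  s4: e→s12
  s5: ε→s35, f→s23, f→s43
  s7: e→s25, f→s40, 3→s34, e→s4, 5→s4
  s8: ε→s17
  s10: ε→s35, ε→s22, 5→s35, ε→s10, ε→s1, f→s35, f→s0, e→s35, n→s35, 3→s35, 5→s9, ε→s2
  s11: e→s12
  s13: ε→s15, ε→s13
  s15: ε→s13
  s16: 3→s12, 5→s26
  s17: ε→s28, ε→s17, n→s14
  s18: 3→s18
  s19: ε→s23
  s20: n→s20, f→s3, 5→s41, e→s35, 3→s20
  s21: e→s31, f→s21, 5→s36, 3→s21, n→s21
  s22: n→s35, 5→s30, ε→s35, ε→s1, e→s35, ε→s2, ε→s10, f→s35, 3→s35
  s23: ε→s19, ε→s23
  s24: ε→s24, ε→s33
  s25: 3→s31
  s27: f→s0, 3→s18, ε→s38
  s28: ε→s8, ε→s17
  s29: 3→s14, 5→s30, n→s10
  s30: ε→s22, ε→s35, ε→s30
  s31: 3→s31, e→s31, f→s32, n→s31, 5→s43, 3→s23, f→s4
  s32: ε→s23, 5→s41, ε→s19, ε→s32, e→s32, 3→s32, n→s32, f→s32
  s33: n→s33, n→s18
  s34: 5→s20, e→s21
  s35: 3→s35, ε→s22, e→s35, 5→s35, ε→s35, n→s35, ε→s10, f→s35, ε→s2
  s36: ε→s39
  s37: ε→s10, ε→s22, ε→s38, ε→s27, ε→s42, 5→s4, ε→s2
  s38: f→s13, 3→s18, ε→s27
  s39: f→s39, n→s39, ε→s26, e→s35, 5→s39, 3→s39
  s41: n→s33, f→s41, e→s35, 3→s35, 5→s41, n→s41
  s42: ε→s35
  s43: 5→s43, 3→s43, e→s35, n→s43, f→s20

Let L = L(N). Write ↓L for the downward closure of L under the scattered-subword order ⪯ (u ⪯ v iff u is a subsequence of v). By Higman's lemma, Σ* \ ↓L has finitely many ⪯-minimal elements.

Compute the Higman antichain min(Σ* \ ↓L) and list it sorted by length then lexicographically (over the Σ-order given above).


min(Σ*\↓L) = [5e, ef53].

|Q|=44, |F|=7, |δ|=138 (52 ε).
min D↑ (8 st, q0=0, F={5}): 0:e→1,5→2,n→0,f→0,3→0 1:e→1,5→3,n→1,f→4,3→1 2:e→5,5→2,n→2,f→2,3→2 3:e→5,5→3,n→3,f→6,3→3 4:e→4,5→7,n→4,f→4,3→4 5:e→5,5→5,n→5,f→5,3→5 6:e→5,5→7,n→6,f→6,3→6 7:e→5,5→7,n→7,f→7,3→5.
'5e': run [24, 17, 8] end={s0,s1,s10,s2,s22,s30,s35,s9} rej; 2/2 single-dels accept.
'ef53': |S_i|=[24, 20, 18, 11, 9] end={s0,s1,s10,s18,s2,s22,s30,s35,s9} — reject; 4/4 del acc.
2 words, ⪯-incomp.


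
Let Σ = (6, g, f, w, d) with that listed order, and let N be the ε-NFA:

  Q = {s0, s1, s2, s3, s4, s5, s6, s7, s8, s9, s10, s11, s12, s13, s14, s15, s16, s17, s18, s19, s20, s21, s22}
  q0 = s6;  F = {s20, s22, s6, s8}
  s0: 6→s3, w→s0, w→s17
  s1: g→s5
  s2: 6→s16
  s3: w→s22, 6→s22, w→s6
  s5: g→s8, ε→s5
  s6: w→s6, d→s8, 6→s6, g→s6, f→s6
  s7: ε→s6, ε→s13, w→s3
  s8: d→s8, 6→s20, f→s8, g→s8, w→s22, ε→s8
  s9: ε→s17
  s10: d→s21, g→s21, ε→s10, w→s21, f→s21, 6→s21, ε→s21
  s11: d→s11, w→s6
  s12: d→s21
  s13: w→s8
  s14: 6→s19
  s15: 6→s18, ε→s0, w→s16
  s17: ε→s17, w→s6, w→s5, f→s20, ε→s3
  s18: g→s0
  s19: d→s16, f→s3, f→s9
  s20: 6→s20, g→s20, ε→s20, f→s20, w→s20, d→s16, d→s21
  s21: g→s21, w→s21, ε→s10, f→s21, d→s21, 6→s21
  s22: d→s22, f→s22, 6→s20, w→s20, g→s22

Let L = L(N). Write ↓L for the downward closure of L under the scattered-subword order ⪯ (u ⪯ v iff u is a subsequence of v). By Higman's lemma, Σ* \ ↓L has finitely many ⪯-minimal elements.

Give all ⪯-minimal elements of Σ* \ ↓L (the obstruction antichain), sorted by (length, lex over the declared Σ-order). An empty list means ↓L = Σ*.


|Q|=23, |F|=4, |δ|=67 (12 ε).
min D↑ (5 st, q0=0, F={4}): 0:6→0,g→0,f→0,w→0,d→1 1:6→2,g→1,f→1,w→3,d→1 2:6→2,g→2,f→2,w→2,d→4 3:6→2,g→3,f→3,w→2,d→3 4:6→4,g→4,f→4,w→4,d→4 [Hopcroft].
'd6d': N↓-sim [7, 6, 4, 3] end={s10,s16,s21} rej; 3/3 single-dels accept.
'dwwd': N↓-sim [7, 6, 5, 4, 3] end={s10,s16,s21} ∉↓L; 4/4 deletions ∈↓L.
2 minimals (antichain).

min(Σ*\↓L) = [d6d, dwwd].


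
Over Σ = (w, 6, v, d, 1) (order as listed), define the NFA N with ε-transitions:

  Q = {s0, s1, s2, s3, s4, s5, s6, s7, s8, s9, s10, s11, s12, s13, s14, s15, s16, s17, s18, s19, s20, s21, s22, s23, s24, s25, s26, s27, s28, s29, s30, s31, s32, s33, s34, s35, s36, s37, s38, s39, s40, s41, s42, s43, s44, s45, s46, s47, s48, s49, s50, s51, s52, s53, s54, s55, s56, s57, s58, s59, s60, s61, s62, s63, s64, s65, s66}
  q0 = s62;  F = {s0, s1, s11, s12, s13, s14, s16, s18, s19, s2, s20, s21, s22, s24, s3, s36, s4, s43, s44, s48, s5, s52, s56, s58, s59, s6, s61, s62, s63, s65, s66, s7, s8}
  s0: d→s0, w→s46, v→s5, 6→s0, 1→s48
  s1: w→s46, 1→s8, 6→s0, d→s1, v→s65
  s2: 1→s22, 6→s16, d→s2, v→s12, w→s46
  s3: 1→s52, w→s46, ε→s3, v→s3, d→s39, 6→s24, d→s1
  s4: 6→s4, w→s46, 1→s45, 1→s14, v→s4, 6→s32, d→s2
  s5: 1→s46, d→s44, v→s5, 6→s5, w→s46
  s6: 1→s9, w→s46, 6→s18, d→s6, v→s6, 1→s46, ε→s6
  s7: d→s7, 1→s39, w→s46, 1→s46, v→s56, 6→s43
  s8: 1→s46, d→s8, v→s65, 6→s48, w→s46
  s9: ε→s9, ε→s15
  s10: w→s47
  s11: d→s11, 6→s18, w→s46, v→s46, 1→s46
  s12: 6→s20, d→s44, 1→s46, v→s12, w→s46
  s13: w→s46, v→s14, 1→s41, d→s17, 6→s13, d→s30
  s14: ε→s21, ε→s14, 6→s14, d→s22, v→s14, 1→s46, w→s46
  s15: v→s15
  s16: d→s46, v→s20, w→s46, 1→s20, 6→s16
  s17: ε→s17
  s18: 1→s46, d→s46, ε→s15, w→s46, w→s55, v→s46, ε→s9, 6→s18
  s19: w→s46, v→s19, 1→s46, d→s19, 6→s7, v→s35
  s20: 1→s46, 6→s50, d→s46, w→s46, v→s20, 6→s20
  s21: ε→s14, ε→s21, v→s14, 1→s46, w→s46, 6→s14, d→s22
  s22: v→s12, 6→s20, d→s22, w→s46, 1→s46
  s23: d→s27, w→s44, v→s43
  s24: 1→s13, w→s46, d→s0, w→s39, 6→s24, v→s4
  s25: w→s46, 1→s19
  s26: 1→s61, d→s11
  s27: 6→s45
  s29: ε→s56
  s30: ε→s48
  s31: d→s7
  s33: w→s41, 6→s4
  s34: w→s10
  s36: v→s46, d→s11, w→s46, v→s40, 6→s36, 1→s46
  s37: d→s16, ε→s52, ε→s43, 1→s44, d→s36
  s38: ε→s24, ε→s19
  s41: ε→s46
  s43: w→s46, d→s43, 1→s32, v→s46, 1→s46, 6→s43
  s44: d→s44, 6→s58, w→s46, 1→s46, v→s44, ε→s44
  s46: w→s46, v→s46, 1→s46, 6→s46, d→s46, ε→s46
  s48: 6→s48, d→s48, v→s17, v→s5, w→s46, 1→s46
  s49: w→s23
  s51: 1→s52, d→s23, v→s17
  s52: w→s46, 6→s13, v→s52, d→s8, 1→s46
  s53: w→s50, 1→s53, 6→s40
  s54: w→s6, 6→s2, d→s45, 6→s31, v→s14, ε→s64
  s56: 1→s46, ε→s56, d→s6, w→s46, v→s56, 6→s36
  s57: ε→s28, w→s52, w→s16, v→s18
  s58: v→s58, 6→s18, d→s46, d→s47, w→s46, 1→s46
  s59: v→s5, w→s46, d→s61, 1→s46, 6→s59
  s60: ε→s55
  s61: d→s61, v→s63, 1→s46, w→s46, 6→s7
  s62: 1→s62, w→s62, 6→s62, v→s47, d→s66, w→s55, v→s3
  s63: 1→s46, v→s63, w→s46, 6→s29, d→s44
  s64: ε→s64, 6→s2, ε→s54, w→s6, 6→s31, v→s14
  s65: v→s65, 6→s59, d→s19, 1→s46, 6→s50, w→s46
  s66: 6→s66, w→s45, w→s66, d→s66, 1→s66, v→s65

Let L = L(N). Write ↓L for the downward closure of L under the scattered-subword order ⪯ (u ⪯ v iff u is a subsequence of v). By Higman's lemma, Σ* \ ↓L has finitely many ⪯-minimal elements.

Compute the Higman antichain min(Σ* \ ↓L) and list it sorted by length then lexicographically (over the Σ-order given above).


A = [vw, v11, dv1, v6vd6d, dvd66v].

|Q|=67, |F|=33, |δ|=250 (26 ε).
min D↑ (33 st, q0=0, F={3}): 0:w→0,6→0,v→1,d→2,1→0 1:w→3,6→4,v→1,d→5,1→6 2:w→2,6→2,v→7,d→2,1→2 3:w→3,6→3,v→3,d→3,1→3 4:w→3,6→4,v→8,d→9,1→10 5:w→3,6→9,v→7,d→5,1→11 6:w→3,6→10,v→6,d→11,1→3 7:w→3,6→12,v→7,d→13,1→3 8:w→3,6→8,v→8,d→14,1→15 9:w→3,6→9,v→16,d→9,1→17 10:w→3,6→10,v→15,d→17,1→3 11:w→3,6→17,v→7,d→11,1→3 12:w→3,6→12,v→16,d→18,1→3 13:w→3,6→19,v→13,d→13,1→3 14:w→3,6→20,v→21,d→14,1→22 15:w→3,6→15,v→15,d→22,1→3 16:w→3,6→16,v→16,d→23,1→3 17:w→3,6→17,v→16,d→17,1→3 18:w→3,6→19,v→24,d→18,1→3 19:w→3,6→25,v→26,d→19,1→3 20:w→3,6→20,v→27,d→3,1→27 21:w→3,6→27,v→21,d→23,1→3 22:w→3,6→27,v→21,d→22,1→3 23:w→3,6→28,v→23,d→23,1→3 24:w→3,6→26,v→24,d→23,1→3 25:w→3,6→25,v→3,d→25,1→3 26:w→3,6→29,v→26,d→30,1→3 27:w→3,6→27,v→27,d→3,1→3 28:w→3,6→31,v→28,d→3,1→3 29:w→3,6→29,v→3,d→32,1→3 30:w→3,6→31,v→30,d→30,1→3 31:w→3,6→31,v→3,d→3,1→3 32:w→3,6→31,v→3,d→32,1→3.
'vw': |S_i|=[48, 46, 3] end={s39,s46,s55} — reject; 2/2 deletions ∈↓L.
'v11': |S_i|=[48, 46, 39, 6] end={s15,s32,s39,s41,s46,s9} ∉↓L; 3/3 del acc.
'dv1': run [48, 39, 29, 5] end={s15,s32,s39,s46,s9} ∉↓L; 3/3 deletions ∈↓L.
'v6vd6d': N↓-sim [48, 46, 39, 28, 16, 10, 2] end={s46,s47} — reject; 6/6 del acc.
'dvd66v': N↓-sim [48, 39, 29, 22, 17, 10, 3] end={s15,s40,s46} rej; 6/6 single-dels accept.
5 obstructions.


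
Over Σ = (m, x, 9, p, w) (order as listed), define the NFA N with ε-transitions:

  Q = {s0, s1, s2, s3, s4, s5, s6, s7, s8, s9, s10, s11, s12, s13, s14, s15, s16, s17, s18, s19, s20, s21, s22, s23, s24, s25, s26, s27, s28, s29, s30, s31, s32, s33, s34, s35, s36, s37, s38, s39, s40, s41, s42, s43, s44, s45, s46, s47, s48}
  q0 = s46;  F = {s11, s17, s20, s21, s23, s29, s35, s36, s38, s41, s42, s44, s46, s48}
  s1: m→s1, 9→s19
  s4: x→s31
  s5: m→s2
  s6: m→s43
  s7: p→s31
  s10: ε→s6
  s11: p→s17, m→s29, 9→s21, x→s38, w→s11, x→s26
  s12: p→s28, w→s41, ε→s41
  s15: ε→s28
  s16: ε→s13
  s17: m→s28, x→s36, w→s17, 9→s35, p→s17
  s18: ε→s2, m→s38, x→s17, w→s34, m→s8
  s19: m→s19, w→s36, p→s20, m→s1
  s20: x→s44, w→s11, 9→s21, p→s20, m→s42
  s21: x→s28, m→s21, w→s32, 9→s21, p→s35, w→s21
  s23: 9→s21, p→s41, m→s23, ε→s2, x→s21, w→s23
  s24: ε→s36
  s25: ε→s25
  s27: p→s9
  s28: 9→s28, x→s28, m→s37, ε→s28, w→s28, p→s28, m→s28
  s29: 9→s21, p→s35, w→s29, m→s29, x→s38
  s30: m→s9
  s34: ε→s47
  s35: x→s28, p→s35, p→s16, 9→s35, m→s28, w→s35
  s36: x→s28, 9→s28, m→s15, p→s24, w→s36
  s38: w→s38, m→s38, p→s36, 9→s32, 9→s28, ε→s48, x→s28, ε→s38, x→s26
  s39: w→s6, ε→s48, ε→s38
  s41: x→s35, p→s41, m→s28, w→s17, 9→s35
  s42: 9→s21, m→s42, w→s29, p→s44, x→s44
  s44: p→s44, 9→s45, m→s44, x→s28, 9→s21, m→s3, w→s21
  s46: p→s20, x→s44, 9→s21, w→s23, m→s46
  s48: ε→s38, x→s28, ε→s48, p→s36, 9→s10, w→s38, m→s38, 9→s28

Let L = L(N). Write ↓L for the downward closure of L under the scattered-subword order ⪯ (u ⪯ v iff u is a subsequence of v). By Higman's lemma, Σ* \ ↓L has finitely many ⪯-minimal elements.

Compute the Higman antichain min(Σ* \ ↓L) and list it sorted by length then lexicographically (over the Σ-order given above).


min(Σ*\↓L) = [xx, 9x, 9pm, wpm, pmpx, pwx9].

|Q|=49, |F|=14, |δ|=119 (16 ε).
min D↑ (14 st, q0=0, F={5}): 0:m→0,x→1,9→2,p→3,w→4 1:m→1,x→5,9→2,p→1,w→2 2:m→2,x→5,9→2,p→6,w→2 3:m→7,x→1,9→2,p→3,w→8 4:m→4,x→2,9→2,p→9,w→4 5:m→5,x→5,9→5,p→5,w→5 6:m→5,x→5,9→6,p→6,w→6 7:m→7,x→1,9→2,p→1,w→10 8:m→10,x→11,9→2,p→12,w→8 9:m→5,x→6,9→6,p→9,w→12 10:m→10,x→11,9→2,p→6,w→10 11:m→11,x→5,9→5,p→13,w→11 12:m→5,x→13,9→6,p→12,w→12 13:m→5,x→5,9→5,p→13,w→13 [Hopcroft].
'xx': |S_i|=[28, 19, 3] end={s26,s28,s37} ∉↓L; 2/2 deletions ∈↓L.
'9x': run [28, 11, 2] end={s28,s37} — reject; 2/2 del acc.
'9pm': |S_i|=[28, 11, 5, 2] end={s28,s37} ∉↓L; 3/3 single-dels accept.
'wpm': |S_i|=[28, 22, 10, 3] end={s15,s28,s37} — reject; 3/3 single-dels accept.
'pmpx': run [28, 25, 21, 13, 2] end={s28,s37} ∉↓L; 4/4 deletions ∈↓L.
'pwx9': N↓-sim [28, 25, 19, 12, 6] end={s10,s28,s32,s37,s43,s6} rej; 4/4 single-dels accept.
6 minimals (antichain).


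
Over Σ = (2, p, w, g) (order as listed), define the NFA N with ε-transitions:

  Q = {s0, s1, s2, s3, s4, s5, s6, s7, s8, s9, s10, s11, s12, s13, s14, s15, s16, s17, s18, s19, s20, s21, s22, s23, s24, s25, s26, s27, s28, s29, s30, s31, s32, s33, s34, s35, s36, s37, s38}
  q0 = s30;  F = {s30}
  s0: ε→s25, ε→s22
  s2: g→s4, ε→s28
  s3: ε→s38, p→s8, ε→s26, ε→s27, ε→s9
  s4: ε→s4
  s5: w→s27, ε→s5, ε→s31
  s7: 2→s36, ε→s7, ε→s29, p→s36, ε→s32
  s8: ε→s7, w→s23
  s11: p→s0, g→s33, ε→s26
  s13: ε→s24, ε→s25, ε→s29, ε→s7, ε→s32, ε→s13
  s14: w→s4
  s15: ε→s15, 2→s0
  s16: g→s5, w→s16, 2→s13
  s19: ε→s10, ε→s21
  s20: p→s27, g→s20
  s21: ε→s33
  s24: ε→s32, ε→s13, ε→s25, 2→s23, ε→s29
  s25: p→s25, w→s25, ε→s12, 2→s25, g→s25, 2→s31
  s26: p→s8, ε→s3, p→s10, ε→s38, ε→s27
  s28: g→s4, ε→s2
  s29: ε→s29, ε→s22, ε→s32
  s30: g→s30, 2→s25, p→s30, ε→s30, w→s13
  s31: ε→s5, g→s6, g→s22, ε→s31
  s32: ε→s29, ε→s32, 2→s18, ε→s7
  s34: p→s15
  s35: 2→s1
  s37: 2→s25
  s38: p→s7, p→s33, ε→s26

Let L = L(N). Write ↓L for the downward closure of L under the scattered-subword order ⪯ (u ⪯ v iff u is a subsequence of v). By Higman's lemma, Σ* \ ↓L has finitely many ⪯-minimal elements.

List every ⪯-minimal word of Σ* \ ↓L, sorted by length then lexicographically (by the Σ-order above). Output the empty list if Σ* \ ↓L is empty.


|Q|=39, |F|=1, |δ|=80 (44 ε).
min D↑ (2 st, q0=0, F={1}): 0:2→1,p→0,w→1,g→0 1:2→1,p→1,w→1,g→1.
'2': N↓-sim [16, 10] end={s12,s18,s22,s23,s25,s27,s31,s36,s5,s6} ∉↓L; 1/1 deletions ∈↓L.
'w': |S_i|=[16, 15] end={s12,s13,s18,s22,s23,s24,s25,s27,s29,s31,s32,s36,…} — reject; 1/1 deletions ∈↓L.
2 words, ⪯-incomp.

min(Σ*\↓L) = [2, w].


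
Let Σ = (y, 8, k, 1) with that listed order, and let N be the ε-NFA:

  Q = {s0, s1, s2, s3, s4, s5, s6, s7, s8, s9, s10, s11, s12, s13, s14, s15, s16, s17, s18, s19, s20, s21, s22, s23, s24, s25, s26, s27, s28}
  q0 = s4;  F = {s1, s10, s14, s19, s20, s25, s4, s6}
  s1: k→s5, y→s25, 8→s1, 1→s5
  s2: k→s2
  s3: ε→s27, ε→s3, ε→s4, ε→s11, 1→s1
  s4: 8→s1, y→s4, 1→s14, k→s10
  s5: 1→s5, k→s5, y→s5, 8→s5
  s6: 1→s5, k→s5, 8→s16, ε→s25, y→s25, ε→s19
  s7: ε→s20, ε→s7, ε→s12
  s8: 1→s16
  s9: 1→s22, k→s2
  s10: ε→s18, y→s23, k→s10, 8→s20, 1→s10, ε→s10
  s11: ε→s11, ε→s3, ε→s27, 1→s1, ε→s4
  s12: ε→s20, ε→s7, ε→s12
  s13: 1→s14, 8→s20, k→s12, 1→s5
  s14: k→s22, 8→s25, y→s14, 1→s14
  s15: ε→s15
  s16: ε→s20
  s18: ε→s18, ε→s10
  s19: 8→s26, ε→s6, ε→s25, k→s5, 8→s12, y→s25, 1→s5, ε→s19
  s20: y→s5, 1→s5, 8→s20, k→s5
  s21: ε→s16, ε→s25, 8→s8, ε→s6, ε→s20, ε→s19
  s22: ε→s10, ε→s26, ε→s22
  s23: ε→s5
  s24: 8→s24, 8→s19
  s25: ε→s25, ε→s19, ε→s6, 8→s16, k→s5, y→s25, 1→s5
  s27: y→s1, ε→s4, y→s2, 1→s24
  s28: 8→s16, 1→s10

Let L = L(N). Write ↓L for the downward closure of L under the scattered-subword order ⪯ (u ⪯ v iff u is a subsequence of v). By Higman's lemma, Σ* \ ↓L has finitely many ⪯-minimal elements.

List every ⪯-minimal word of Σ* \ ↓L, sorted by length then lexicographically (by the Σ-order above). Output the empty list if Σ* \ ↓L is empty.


|Q|=29, |F|=8, |δ|=93 (38 ε).
min D↑ (7 st, q0=0, F={5}): 0:y→0,8→1,k→2,1→3 1:y→4,8→1,k→5,1→5 2:y→5,8→6,k→2,1→2 3:y→3,8→4,k→2,1→3 4:y→4,8→6,k→5,1→5 5:y→5,8→5,k→5,1→5 6:y→5,8→6,k→5,1→5 (ε-aug+det+¬).
'8k': |S_i|=[16, 10, 1] end={s5} ∉↓L; 2/2 del acc.
'81': |S_i|=[16, 10, 1] end={s5} — reject; 2/2 single-dels accept.
'ky': run [16, 7, 2] end={s23,s5} — reject; 2/2 deletions ∈↓L.
'8y8y': N↓-sim [16, 10, 9, 6, 1] end={s5} ∉↓L; 4/4 single-dels accept.
'188y': |S_i|=[16, 14, 9, 6, 1] end={s5} ∉↓L; 4/4 single-dels accept.
5 words, ⪯-incomp.

Antichain: [8k, 81, ky, 8y8y, 188y].


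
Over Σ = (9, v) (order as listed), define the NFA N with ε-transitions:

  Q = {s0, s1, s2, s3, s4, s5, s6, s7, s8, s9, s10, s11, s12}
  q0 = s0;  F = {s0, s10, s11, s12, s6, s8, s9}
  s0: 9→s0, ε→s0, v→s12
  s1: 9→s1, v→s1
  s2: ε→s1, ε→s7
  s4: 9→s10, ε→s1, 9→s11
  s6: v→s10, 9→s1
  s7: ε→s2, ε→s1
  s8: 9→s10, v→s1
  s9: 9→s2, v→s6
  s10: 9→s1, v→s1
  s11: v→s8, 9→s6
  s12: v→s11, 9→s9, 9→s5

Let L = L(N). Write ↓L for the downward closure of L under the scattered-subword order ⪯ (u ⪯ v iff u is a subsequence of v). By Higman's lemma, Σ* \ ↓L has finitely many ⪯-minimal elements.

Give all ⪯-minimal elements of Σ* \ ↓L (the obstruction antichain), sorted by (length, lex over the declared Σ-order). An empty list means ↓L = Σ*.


|Q|=13, |F|=7, |δ|=25 (6 ε).
min D↑ (8 st, q0=0, F={4}): 0:9→0,v→1 1:9→2,v→3 2:9→4,v→5 3:9→5,v→6 4:9→4,v→4 5:9→4,v→7 6:9→7,v→4 7:9→4,v→4 [Hopcroft].
'v99': |S_i|=[11, 10, 7, 3] end={s1,s2,s7} ∉↓L; 3/3 del acc.
'vvvv': N↓-sim [11, 10, 5, 3, 1] end={s1} ∉↓L; 4/4 del acc.
2 words, ⪯-incomp.

Antichain: [v99, vvvv].


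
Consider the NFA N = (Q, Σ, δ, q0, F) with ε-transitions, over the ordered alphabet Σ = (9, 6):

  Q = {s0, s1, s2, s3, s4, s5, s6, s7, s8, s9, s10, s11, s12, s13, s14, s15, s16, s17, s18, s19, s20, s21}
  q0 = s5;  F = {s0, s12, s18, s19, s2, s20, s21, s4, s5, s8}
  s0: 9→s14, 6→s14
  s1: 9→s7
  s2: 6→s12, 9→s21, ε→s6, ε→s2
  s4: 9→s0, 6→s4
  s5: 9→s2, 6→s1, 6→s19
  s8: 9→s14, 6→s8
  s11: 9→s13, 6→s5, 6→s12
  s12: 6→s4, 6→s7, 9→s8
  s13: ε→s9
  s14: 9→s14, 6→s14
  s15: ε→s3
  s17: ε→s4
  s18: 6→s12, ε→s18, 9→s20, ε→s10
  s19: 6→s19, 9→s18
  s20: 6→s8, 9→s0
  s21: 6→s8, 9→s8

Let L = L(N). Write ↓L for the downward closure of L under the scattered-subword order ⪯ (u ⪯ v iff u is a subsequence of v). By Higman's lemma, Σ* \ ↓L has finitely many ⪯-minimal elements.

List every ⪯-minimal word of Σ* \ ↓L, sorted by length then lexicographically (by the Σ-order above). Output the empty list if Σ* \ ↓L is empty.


min(Σ*\↓L) = [9999, 9969, 9699, 96696, 69996].

|Q|=22, |F|=10, |δ|=35 (7 ε).
min D↑ (11 st, q0=0, F={9}): 0:9→1,6→2 1:9→3,6→4 2:9→5,6→2 3:9→6,6→6 4:9→6,6→7 5:9→8,6→4 6:9→9,6→6 7:9→10,6→7 8:9→10,6→6 9:9→9,6→9 10:9→9,6→9 (ε-aug+det+¬).
'9999': |S_i|=[15, 12, 5, 3, 1] end={s14} ∉↓L; 4/4 single-dels accept.
'9969': |S_i|=[15, 12, 5, 2, 1] end={s14} ∉↓L; 4/4 del acc.
'9699': N↓-sim [15, 12, 6, 3, 1] end={s14} ∉↓L; 4/4 single-dels accept.
'96696': N↓-sim [15, 12, 6, 5, 2, 1] end={s14} ∉↓L; 5/5 del acc.
'69996': N↓-sim [15, 11, 9, 4, 2, 1] end={s14} rej; 5/5 single-dels accept.
5 minimals (antichain).


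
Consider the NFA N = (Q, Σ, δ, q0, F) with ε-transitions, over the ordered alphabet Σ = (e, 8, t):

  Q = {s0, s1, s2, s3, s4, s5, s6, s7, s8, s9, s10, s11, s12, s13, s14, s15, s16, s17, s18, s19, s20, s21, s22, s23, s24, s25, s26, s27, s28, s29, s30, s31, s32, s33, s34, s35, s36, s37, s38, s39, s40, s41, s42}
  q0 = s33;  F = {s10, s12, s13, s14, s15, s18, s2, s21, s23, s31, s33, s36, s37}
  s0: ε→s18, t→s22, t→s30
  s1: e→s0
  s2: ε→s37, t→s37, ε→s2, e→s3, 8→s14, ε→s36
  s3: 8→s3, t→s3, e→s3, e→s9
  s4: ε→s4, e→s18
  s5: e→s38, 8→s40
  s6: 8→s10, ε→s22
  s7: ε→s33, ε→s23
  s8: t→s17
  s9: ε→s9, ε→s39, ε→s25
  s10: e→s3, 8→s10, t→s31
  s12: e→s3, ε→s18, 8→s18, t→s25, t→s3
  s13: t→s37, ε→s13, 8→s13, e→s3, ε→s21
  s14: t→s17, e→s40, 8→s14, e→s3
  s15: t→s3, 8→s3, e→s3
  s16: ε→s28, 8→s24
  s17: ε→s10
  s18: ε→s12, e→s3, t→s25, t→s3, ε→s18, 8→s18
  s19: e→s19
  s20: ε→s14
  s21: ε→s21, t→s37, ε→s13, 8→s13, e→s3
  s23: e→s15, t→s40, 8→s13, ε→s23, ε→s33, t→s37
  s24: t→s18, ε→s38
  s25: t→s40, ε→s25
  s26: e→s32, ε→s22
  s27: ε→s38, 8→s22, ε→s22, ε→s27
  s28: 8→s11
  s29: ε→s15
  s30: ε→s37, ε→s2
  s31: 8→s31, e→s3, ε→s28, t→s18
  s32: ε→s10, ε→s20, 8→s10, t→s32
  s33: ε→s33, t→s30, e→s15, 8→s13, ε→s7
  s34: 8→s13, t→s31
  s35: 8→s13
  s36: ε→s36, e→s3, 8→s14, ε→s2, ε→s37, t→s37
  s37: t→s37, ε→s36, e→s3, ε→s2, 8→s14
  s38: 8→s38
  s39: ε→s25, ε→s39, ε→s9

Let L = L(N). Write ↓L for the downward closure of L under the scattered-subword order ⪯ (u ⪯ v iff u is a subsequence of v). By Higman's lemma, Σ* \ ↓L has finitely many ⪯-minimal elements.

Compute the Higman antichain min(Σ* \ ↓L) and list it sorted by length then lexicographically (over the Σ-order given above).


|Q|=43, |F|=13, |δ|=113 (45 ε).
min D↑ (9 st, q0=0, F={4}): 0:e→1,8→2,t→3 1:e→4,8→4,t→4 2:e→4,8→2,t→3 3:e→4,8→5,t→3 4:e→4,8→4,t→4 5:e→4,8→5,t→6 6:e→4,8→6,t→7 7:e→4,8→7,t→8 8:e→4,8→8,t→4.
'ee': N↓-sim [23, 6, 5] end={s25,s3,s39,s40,s9} rej; 2/2 single-dels accept.
'e8': run [23, 6, 5] end={s25,s3,s39,s40,s9} rej; 2/2 del acc.
'et': |S_i|=[23, 6, 5] end={s25,s3,s39,s40,s9} ∉↓L; 2/2 deletions ∈↓L.
'8e': N↓-sim [23, 18, 5] end={s25,s3,s39,s40,s9} ∉↓L; 2/2 del acc.
'te': |S_i|=[23, 17, 5] end={s25,s3,s39,s40,s9} ∉↓L; 2/2 single-dels accept.
't8tttt': |S_i|=[23, 17, 13, 12, 10, 7, 5] end={s25,s3,s39,s40,s9} — reject; 6/6 single-dels accept.
6 obstructions.

Antichain: [ee, e8, et, 8e, te, t8tttt].


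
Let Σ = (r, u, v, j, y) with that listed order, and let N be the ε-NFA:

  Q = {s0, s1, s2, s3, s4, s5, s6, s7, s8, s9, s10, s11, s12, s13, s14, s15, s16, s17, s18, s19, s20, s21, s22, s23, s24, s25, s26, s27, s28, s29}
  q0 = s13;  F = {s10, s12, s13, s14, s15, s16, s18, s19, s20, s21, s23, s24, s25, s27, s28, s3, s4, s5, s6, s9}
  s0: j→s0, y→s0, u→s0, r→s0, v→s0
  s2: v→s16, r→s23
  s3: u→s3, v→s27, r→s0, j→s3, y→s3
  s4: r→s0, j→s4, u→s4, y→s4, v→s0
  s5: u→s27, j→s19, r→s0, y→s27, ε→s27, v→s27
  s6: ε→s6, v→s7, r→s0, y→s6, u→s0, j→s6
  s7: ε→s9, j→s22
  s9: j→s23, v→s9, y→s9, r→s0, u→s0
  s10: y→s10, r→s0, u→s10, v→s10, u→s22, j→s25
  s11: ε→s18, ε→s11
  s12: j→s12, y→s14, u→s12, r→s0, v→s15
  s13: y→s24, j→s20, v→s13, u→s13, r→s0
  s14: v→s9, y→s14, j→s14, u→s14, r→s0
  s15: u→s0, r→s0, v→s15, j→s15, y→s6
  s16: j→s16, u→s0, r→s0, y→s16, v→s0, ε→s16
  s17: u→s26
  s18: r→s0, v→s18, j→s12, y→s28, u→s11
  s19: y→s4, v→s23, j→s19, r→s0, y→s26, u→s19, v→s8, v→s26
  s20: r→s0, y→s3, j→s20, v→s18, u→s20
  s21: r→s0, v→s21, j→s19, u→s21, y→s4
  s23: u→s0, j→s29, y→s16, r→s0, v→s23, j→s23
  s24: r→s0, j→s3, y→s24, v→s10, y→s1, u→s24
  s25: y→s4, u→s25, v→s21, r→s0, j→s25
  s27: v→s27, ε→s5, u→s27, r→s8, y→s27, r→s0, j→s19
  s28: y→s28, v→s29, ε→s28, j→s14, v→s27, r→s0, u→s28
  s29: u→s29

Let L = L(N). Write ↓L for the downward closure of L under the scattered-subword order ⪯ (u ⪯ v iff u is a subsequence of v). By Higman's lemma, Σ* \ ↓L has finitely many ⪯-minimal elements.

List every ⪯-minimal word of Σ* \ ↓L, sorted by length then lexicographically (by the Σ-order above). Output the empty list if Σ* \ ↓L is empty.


Antichain: [r, jvjvu, yvjyv].

|Q|=30, |F|=20, |δ|=126 (8 ε).
min D↑ (20 st, q0=0, F={1}): 0:r→1,u→0,v→0,j→2,y→3 1:r→1,u→1,v→1,j→1,y→1 2:r→1,u→2,v→4,j→2,y→5 3:r→1,u→3,v→6,j→5,y→3 4:r→1,u→4,v→4,j→7,y→8 5:r→1,u→5,v→9,j→5,y→5 6:r→1,u→6,v→6,j→10,y→6 7:r→1,u→7,v→11,j→7,y→12 8:r→1,u→8,v→9,j→12,y→8 9:r→1,u→9,v→9,j→13,y→9 10:r→1,u→10,v→14,j→10,y→15 11:r→1,u→1,v→11,j→11,y→16 12:r→1,u→12,v→17,j→12,y→12 13:r→1,u→13,v→18,j→13,y→15 14:r→1,u→14,v→14,j→13,y→15 15:r→1,u→15,v→1,j→15,y→15 16:r→1,u→1,v→17,j→16,y→16 17:r→1,u→1,v→17,j→18,y→17 18:r→1,u→1,v→18,j→18,y→19 19:r→1,u→1,v→1,j→19,y→19.
'r': |S_i|=[28, 2] end={s0,s8} ∉↓L; 1/1 single-dels accept.
'jvjvu': N↓-sim [28, 24, 21, 15, 11, 2] end={s0,s29} rej; 5/5 single-dels accept.
'yvjyv': N↓-sim [28, 22, 16, 11, 4, 1] end={s0} — reject; 5/5 del acc.
3 obstructions.


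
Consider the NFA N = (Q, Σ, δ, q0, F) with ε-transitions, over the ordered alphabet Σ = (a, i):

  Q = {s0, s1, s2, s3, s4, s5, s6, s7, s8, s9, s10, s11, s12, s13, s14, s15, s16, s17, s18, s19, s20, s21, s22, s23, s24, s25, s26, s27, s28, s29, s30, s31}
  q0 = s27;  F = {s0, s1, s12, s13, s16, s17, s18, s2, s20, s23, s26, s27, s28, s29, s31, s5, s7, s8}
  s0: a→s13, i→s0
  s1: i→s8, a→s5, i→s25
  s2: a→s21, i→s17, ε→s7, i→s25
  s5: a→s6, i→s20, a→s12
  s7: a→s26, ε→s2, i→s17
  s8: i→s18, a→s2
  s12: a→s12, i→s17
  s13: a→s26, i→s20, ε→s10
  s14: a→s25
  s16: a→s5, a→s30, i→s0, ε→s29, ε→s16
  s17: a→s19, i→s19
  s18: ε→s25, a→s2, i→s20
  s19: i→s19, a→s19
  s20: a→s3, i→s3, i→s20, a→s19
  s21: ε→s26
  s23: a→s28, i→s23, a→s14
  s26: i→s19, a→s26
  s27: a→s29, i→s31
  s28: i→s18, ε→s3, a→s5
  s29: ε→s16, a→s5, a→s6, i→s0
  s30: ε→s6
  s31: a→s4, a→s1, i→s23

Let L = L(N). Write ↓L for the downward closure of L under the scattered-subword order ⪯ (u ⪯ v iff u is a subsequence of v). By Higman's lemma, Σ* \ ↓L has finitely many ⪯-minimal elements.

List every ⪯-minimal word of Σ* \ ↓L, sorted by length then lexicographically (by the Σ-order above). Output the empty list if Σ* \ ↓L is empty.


|Q|=32, |F|=18, |δ|=58 (10 ε).
min D↑ (17 st, q0=0, F={13}): 0:a→1,i→2 1:a→3,i→4 2:a→5,i→6 3:a→7,i→8 4:a→9,i→4 5:a→3,i→10 6:a→11,i→6 7:a→7,i→12 8:a→13,i→8 9:a→14,i→8 10:a→15,i→16 11:a→3,i→16 12:a→13,i→13 13:a→13,i→13 14:a→14,i→13 15:a→14,i→12 16:a→15,i→8 [Hopcroft].
'aaia': run [27, 24, 15, 5, 2] end={s19,s3} ∉↓L; 4/4 single-dels accept.
'aaaii': run [27, 24, 15, 7, 2, 1] end={s19} ∉↓L; 5/5 del acc.
'aiaai': N↓-sim [27, 24, 14, 11, 4, 1] end={s19} ∉↓L; 5/5 deletions ∈↓L.
'iaiaii': run [27, 23, 20, 11, 8, 3, 1] end={s19} ∉↓L; 6/6 deletions ∈↓L.
'iaiiia': run [27, 23, 20, 11, 10, 5, 2] end={s19,s3} rej; 6/6 single-dels accept.
'iiaiia': |S_i|=[27, 23, 20, 17, 10, 5, 2] end={s19,s3} rej; 6/6 del acc.
6 obstructions.

min(Σ*\↓L) = [aaia, aaaii, aiaai, iaiaii, iaiiia, iiaiia].


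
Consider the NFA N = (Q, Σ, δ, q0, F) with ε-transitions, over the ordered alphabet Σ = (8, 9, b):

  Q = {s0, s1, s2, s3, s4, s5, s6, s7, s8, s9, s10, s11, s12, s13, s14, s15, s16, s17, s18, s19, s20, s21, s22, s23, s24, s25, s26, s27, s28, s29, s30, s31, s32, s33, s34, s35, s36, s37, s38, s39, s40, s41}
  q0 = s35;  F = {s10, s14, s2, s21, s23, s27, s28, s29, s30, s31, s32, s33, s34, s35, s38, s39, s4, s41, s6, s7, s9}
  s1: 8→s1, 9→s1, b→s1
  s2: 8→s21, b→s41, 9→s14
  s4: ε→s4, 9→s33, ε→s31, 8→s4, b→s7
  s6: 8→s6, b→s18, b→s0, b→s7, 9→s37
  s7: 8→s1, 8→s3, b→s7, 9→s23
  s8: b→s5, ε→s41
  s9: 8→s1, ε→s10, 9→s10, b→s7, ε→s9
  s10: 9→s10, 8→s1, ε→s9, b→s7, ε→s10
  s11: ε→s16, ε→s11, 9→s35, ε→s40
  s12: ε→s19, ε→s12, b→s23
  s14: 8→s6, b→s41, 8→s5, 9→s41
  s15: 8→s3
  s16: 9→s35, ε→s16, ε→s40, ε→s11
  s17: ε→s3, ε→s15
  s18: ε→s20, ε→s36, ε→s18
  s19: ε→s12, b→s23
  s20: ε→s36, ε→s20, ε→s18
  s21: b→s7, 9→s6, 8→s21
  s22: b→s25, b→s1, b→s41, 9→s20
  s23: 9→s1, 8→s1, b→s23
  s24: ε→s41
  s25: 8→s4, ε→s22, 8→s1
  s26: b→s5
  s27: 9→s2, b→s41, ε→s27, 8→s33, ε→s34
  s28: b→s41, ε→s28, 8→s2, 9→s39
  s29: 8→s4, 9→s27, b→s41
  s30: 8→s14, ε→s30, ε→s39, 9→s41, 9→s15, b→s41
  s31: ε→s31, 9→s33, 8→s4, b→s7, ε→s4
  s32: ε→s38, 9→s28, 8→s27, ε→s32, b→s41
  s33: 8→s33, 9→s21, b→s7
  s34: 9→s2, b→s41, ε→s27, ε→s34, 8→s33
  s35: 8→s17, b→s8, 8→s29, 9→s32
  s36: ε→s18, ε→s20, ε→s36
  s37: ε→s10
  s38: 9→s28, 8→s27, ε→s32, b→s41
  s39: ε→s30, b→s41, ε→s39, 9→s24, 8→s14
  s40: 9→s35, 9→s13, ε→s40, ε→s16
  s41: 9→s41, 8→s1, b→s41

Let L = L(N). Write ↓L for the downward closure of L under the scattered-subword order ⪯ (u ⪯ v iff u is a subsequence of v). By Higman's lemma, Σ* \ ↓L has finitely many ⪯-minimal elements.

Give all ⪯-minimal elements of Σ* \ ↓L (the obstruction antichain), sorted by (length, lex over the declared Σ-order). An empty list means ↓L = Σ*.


|Q|=42, |F|=21, |δ|=133 (46 ε).
min D↑ (17 st, q0=0, F={7}): 0:8→1,9→2,b→3 1:8→4,9→5,b→3 2:8→5,9→6,b→3 3:8→7,9→3,b→3 4:8→4,9→8,b→9 5:8→8,9→10,b→3 6:8→10,9→11,b→3 7:8→7,9→7,b→7 8:8→8,9→12,b→9 9:8→7,9→13,b→9 10:8→12,9→14,b→3 11:8→14,9→3,b→3 12:8→12,9→15,b→9 13:8→7,9→7,b→13 14:8→15,9→3,b→3 15:8→15,9→16,b→9 16:8→7,9→16,b→9 (ε-aug+det+¬).
'b8': run [33, 11, 2] end={s1,s3} — reject; 2/2 del acc.
'88b99': run [33, 25, 17, 8, 2, 1] end={s1} rej; 5/5 single-dels accept.
'99998': run [33, 27, 22, 19, 10, 2] end={s1,s3} rej; 5/5 single-dels accept.
3 obstructions.

Antichain: [b8, 88b99, 99998].


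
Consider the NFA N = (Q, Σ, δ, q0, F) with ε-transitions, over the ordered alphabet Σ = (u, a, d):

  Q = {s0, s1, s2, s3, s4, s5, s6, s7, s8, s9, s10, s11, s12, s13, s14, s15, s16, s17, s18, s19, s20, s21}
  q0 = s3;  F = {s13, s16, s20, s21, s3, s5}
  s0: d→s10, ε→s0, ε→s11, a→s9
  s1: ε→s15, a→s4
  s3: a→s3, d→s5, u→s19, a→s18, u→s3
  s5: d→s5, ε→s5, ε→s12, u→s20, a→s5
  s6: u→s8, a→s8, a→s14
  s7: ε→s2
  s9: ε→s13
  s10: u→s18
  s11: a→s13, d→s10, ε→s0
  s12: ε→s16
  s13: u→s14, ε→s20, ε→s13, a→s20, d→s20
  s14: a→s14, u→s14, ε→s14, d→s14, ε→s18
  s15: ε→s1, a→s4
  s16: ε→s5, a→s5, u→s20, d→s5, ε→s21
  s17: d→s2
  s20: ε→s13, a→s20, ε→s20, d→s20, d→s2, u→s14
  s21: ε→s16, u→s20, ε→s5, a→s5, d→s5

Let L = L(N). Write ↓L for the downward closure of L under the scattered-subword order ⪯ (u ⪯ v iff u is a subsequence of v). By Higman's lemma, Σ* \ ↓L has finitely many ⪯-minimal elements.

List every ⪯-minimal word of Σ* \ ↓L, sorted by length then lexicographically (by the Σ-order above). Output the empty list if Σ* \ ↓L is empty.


min(Σ*\↓L) = [duu].

|Q|=22, |F|=6, |δ|=55 (20 ε).
min D↑ (4 st, q0=0, F={3}): 0:u→0,a→0,d→1 1:u→2,a→1,d→1 2:u→3,a→2,d→2 3:u→3,a→3,d→3 [Hopcroft].
'duu': run [11, 9, 5, 2] end={s14,s18} — reject; 3/3 del acc.
1 minimals (antichain).


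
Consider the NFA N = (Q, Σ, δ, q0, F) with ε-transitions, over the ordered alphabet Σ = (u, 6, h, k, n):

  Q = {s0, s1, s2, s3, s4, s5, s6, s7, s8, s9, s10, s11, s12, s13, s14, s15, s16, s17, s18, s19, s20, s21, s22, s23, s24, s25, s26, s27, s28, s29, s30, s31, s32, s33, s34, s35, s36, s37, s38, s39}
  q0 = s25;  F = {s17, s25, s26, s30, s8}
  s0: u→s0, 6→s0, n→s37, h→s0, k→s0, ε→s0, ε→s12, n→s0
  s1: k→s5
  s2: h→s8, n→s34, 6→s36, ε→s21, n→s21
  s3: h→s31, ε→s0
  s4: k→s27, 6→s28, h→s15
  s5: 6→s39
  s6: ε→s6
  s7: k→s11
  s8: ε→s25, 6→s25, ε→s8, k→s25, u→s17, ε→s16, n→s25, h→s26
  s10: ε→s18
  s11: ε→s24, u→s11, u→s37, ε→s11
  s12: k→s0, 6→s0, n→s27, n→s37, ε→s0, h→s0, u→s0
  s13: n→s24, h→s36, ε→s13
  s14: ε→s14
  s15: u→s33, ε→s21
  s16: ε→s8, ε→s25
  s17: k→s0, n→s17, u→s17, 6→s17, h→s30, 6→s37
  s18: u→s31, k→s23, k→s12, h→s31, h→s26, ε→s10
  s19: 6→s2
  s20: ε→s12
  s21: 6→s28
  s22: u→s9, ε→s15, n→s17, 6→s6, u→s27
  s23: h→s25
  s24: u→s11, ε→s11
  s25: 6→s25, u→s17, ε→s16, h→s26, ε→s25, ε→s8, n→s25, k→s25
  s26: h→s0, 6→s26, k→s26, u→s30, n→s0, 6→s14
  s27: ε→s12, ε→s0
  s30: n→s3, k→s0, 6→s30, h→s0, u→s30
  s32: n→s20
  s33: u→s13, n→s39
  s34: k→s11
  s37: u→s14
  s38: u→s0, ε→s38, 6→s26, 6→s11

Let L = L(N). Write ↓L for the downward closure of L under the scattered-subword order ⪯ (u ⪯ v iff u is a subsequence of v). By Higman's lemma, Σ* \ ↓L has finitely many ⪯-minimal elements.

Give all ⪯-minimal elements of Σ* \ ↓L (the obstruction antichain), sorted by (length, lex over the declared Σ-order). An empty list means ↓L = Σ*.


|Q|=40, |F|=5, |δ|=103 (27 ε).
min D↑ (5 st, q0=0, F={4}): 0:u→1,6→0,h→2,k→0,n→0 1:u→1,6→1,h→3,k→4,n→1 2:u→3,6→2,h→4,k→2,n→4 3:u→3,6→3,h→4,k→4,n→4 4:u→4,6→4,h→4,k→4,n→4 (ε-aug+det+¬).
'uk': run [13, 9, 5] end={s0,s12,s14,s27,s37} ∉↓L; 2/2 single-dels accept.
'hh': run [13, 9, 6] end={s0,s12,s14,s27,s31,s37} rej; 2/2 single-dels accept.
'hn': N↓-sim [13, 9, 7] end={s0,s12,s14,s27,s3,s31,s37} ∉↓L; 2/2 deletions ∈↓L.
3 minimals (antichain).

min(Σ*\↓L) = [uk, hh, hn].
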